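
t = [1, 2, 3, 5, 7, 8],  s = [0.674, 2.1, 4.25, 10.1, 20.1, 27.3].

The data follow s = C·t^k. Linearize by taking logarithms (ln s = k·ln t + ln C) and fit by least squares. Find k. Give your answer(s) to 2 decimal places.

k = 1.77

Linearized form: ln s = k·ln t + ln C. From the 6 transformed points,
XᵀX = [[12.3883, 7.4265]; [7.4265, 6]], rhs = [18.5414, 10.4145]ᵀ  (here Σln t = 7.4265, Σ(ln t)² = 12.3883, Σln s = 10.4145, Σln t·ln s = 18.5414).
Solving (det = 19.1764): k = 1.76804, ln C = -0.45266.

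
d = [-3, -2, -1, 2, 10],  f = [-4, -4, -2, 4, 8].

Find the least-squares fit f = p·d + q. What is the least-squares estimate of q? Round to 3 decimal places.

q = -0.765

Sums needed: Σd·d = 118, Σd = 6, Σ1 = 5.
And Σd·f = 110, Σf = 2.
XᵀX·[p, q]ᵀ = Xᵀf becomes [[118, 6]; [6, 5]]·[p, q]ᵀ = [110, 2]ᵀ.
Eliminating q: 5·(row 1) − 6·(row 2) gives 554·p = 5·110 − 6·2 = 538, so p = 269/277.
Then q = (2 − 6·(269/277))/5 = -212/277.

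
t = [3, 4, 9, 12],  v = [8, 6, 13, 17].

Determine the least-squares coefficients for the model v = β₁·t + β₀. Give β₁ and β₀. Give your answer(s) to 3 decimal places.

AᵀA·[β₁, β₀]ᵀ = Aᵀv reads: 250·β₁ + 28·β₀ = 369;  28·β₁ + 4·β₀ = 44.
Eliminating β₀: 4·(row 1) − 28·(row 2) gives 216·β₁ = 4·369 − 28·44 = 244, so β₁ = 61/54.
Then β₀ = (44 − 28·(61/54))/4 = 167/54.

β₁ = 1.130, β₀ = 3.093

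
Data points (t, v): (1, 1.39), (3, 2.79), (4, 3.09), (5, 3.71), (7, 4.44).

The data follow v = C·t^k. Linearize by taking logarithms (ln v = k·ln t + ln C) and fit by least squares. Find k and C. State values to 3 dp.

With ln vᵢ as the transformed response and ln tᵢ as the regressor:
Over the data: Σln t = 6.0403, Σ(ln t)² = 9.5056, Σln v = 5.2852, Σln t·ln v = 7.7019.
Normal system: [[9.5056, 6.0403]; [6.0403, 5]]·[k, ln C]ᵀ = [7.7019, 5.2852]ᵀ.
Slope k = (n·Σln t·ln v − Σln t·Σln v)/(n·Σ(ln t)² − (Σln t)²) = (5·7.7019 − 6.0403·5.2852)/11.0434 = 0.59633; ln C = (Σln v − k·Σln t)/n = 0.33664, so C = exp(0.33664) = 1.40024.

k = 0.596, C = 1.400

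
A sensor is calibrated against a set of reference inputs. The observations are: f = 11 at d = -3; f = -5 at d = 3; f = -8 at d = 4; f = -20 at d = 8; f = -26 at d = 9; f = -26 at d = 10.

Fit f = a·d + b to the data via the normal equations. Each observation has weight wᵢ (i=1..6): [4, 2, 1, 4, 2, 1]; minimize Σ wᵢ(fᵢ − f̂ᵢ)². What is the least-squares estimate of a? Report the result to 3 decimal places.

Compute the Gram sums: Σwᵢ·d·d = 588, Σwᵢ·d = 58, Σwᵢ·1 = 14.
Right-hand side: Σwᵢ·d·f = -1562, Σwᵢ·f = -132.
Normal equations: [[588, 58]; [58, 14]]·[a, b]ᵀ = [-1562, -132]ᵀ.
Determinant 588·14 − 58² = 4868.
a = ((-1562)·14 − 58·(-132))/4868 = -3553/1217; b = (588·(-132) − 58·(-1562))/4868 = 3245/1217.

a = -2.919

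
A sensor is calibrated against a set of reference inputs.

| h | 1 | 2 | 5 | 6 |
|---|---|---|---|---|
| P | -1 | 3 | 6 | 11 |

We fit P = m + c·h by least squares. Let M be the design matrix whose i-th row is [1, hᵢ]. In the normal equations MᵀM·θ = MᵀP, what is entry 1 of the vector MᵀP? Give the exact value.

Entry 1 ↔ basis 1, so (MᵀP)_{1} = Σᵢ Pᵢ = (1)·(-1) + (1)·(3) + (1)·(6) + (1)·(11) = 19.

19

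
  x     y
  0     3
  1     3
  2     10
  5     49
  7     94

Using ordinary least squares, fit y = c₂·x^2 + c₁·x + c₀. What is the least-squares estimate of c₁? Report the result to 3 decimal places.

c₁ = -0.282

Sums needed: Σx^2·x^2 = 3043, Σx^2·x = 477, Σx^2 = 79, Σx·x = 79, Σx = 15, Σ1 = 5.
For Mᵀy: Σx^2·y = 5874, Σx·y = 926, Σy = 159.
Row-reducing yields c₂ = 16353/8558, c₁ = -2417/8558, c₀ = 10509/4279.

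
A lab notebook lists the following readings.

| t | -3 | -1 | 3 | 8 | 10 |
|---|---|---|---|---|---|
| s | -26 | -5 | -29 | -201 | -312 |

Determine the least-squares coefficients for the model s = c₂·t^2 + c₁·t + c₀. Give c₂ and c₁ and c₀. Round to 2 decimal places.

c₂ = -3.06, c₁ = -0.51, c₀ = -0.86

Sums needed: Σt^2·t^2 = 14259, Σt^2·t = 1511, Σt^2 = 183, Σt·t = 183, Σt = 17, Σ1 = 5.
Right-hand side: Σt^2·s = -44564, Σt·s = -4732, Σs = -573.
Normal equations: [[14259, 1511, 183]; [1511, 183, 17]; [183, 17, 5]]·[c₂, c₁, c₀]ᵀ = [-44564, -4732, -573]ᵀ.
Inverting the 3×3 Gram matrix, [c₂, c₁, c₀]ᵀ = [-1198755/391742, -200303/391742, -169085/195871]ᵀ.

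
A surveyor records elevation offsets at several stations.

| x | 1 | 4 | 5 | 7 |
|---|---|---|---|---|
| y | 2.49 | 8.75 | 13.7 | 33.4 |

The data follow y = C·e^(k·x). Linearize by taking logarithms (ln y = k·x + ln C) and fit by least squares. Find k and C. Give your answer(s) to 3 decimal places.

Let Y = ln y. Fitting Y = k·x + ln C by least squares:
Over the data: Σx = 17.0000, Σ(x)² = 91.0000, Σln y = 9.2073, Σx·ln y = 47.2354.
Normal system: [[91.0000, 17.0000]; [17.0000, 4]]·[k, ln C]ᵀ = [47.2354, 9.2073]ᵀ.
Δ = 91.0000·4 − (17.0000)² = 75.0000; k = (47.2354·4 − 17.0000·9.2073)/75.0000 = 0.43223, ln C = (91.0000·9.2073 − 17.0000·47.2354)/75.0000 = 0.46483, so C = exp(0.46483) = 1.59174.

k = 0.432, C = 1.592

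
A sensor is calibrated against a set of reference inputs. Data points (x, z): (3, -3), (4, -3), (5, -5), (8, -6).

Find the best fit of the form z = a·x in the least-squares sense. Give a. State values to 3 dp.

a = -0.825

Setting ∂/∂a … = 0 gives: 114·a = -94.
(Σx·x = 114, Σx·z = -94.)
a = (-94)/114 = -0.824561.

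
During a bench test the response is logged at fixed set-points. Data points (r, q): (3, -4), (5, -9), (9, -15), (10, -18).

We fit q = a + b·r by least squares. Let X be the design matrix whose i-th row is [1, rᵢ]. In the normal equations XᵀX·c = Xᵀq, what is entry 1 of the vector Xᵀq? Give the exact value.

Entry 1 ↔ basis 1, so (Xᵀq)_{1} = Σᵢ qᵢ = (1)·(-4) + (1)·(-9) + (1)·(-15) + (1)·(-18) = -46.

-46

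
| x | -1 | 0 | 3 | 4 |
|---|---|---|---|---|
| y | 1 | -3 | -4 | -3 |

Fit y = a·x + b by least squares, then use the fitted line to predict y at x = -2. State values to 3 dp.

ŷ = 0.118

From the data, Σx·x = 26, Σx = 6, Σ1 = 4.
Moment sums: Σx·y = -25, Σy = -9.
So AᵀA·[a, b]ᵀ = Aᵀy: [[26, 6]; [6, 4]]·[a, b]ᵀ = [-25, -9]ᵀ.
det = 26·4 − 6² = 68.
a = ((-25)·4 − 6·(-9))/68 = -23/34; b = (26·(-9) − 6·(-25))/68 = -21/17.
At x = -2: ŷ = (-23/34)·(-2) + (-21/17)·(1) = 2/17.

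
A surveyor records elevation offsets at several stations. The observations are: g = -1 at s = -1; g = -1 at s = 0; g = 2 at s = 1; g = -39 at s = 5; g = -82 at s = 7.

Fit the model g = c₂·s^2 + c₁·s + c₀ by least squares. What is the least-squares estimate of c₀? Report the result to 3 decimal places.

With design matrix A, AᵀA = [[3028, 468, 76]; [468, 76, 12]; [76, 12, 5]] and Aᵀg = [-4992, -766, -121]ᵀ.
Inverting the 3×3 Gram matrix, [c₂, c₁, c₀]ᵀ = [-8113/4268, 6085/4268, 1357/1067]ᵀ.

c₀ = 1.272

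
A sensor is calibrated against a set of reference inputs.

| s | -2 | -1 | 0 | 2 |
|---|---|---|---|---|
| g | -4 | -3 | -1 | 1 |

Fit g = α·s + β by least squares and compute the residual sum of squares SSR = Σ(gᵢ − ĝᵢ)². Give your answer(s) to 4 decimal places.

The normal system AᵀA·[α, β]ᵀ = Aᵀg is [[9, -1]; [-1, 4]]·[α, β]ᵀ = [13, -7]ᵀ.
Eliminating β: 4·(row 1) − (-1)·(row 2) gives 35·α = 4·13 − (-1)·(-7) = 45, so α = 9/7.
Then β = ((-7) − (-1)·(9/7))/4 = -10/7.
Residuals: 0, -2/7, 3/7, -1/7; SSR = 2/7.

SSR = 0.2857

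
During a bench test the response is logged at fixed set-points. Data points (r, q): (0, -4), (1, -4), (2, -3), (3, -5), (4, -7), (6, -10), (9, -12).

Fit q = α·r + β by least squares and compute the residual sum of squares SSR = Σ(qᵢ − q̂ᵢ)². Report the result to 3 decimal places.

SSR = 6.743

From the data, Σr·r = 147, Σr = 25, Σ1 = 7.
Moment sums: Σr·q = -221, Σq = -45.
AᵀA·[α, β]ᵀ = Aᵀq becomes [[147, 25]; [25, 7]]·[α, β]ᵀ = [-221, -45]ᵀ.
Determinant 147·7 − 25² = 404.
α = ((-221)·7 − 25·(-45))/404 = -211/202; β = (147·(-45) − 25·(-221))/404 = -545/202.
Residuals: -263/202, -26/101, 361/202, 84/101, -25/202, -209/202, 10/101; SSR = 681/101.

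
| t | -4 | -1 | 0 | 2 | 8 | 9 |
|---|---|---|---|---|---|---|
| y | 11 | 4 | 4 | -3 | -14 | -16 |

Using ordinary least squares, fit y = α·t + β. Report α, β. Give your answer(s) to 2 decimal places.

α = -2.08, β = 2.52

The normal equations are: 166·α + 14·β = -310;  14·α + 6·β = -14.
Eliminating β: 6·(row 1) − 14·(row 2) gives 800·α = 6·(-310) − 14·(-14) = -1664, so α = -52/25.
Then β = ((-14) − 14·(-52/25))/6 = 63/25.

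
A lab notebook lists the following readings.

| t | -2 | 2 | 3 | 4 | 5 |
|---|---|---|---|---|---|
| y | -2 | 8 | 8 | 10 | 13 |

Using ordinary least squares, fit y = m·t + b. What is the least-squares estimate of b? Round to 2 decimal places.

b = 2.45

Normal-equation sums: Σt·t = 58, Σt = 12, Σ1 = 5.
Right-hand side: Σt·y = 149, Σy = 37.
det = 58·5 − 12² = 146.
m = (149·5 − 12·37)/146 = 301/146; b = (58·37 − 12·149)/146 = 179/73.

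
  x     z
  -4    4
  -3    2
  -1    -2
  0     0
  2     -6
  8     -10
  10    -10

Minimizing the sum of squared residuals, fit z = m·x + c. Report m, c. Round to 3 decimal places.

m = -1.005, c = -1.420

Compute the Gram sums: Σx·x = 194, Σx = 12, Σ1 = 7.
Right-hand side: Σx·z = -212, Σz = -22.
Normal equations: [[194, 12]; [12, 7]]·[m, c]ᵀ = [-212, -22]ᵀ.
Eliminating c: 7·(row 1) − 12·(row 2) gives 1214·m = 7·(-212) − 12·(-22) = -1220, so m = -610/607.
Then c = ((-22) − 12·(-610/607))/7 = -862/607.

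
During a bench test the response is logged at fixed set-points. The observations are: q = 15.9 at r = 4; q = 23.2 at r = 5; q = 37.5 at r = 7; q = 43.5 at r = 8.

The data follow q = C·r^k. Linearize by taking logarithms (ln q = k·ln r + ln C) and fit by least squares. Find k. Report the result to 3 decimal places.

With ln qᵢ as the transformed response and ln rᵢ as the regressor:
Σln r = 7.0211, Σ(ln r)² = 12.6227, Σln q = 13.3076, Σln r·ln q = 23.7931.
Equations: 12.6227·k + 7.0211·ln C = 23.7931;  7.0211·k + 4·ln C = 13.3076.
Solving (det = 1.1954): k = 1.45472, ln C = 0.77346.

k = 1.455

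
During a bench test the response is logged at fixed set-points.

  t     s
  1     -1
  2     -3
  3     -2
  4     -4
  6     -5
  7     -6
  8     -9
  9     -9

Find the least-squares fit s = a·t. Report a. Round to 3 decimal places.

The normal system MᵀM·[a]ᵀ = Mᵀs is [[260]]·[a]ᵀ = [-254]ᵀ.
a = (-254)/260 = -0.976923.

a = -0.977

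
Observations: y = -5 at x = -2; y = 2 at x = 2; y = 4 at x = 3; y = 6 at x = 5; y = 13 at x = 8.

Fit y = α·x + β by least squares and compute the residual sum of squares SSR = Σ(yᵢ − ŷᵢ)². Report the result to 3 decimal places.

SSR = 1.825

Entries of MᵀM: Σx·x = 106, Σx = 16, Σ1 = 5.
Moment sums: Σx·y = 160, Σy = 20.
So MᵀM·[α, β]ᵀ = Mᵀy: [[106, 16]; [16, 5]]·[α, β]ᵀ = [160, 20]ᵀ.
Eliminating β: 5·(row 1) − 16·(row 2) gives 274·α = 5·160 − 16·20 = 480, so α = 240/137.
Then β = (20 − 16·(240/137))/5 = -220/137.
Residuals: 15/137, 14/137, 48/137, -158/137, 81/137; SSR = 250/137.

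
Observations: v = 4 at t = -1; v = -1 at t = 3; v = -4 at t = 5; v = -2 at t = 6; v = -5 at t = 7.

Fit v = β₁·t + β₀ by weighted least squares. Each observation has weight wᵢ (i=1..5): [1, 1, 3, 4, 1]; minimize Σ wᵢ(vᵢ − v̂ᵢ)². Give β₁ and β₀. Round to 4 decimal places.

β₁ = -0.9328, β₀ = 2.2773

From the data, Σwᵢ·t·t = 278, Σwᵢ·t = 48, Σwᵢ·1 = 10.
For MᵀWv: Σwᵢ·t·v = -150, Σwᵢ·v = -22.
det = 278·10 − 48² = 476.
β₁ = ((-150)·10 − 48·(-22))/476 = -111/119; β₀ = (278·(-22) − 48·(-150))/476 = 271/119.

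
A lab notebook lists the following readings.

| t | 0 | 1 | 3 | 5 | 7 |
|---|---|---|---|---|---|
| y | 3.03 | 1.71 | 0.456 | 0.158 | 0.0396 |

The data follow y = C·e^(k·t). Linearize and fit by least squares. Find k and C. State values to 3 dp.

Linearized form: ln y = k·t + ln C. From the 5 transformed points,
Over the data: Σt = 16.0000, Σ(t)² = 84.0000, Σln y = -4.2143, Σt·ln y = -33.6476.
Normal system: [[84.0000, 16.0000]; [16.0000, 5]]·[k, ln C]ᵀ = [-33.6476, -4.2143]ᵀ.
Δ = 84.0000·5 − (16.0000)² = 164.0000; k = (-33.6476·5 − 16.0000·-4.2143)/164.0000 = -0.61469, ln C = (84.0000·-4.2143 − 16.0000·-33.6476)/164.0000 = 1.12415, so C = exp(1.12415) = 3.07760.

k = -0.615, C = 3.078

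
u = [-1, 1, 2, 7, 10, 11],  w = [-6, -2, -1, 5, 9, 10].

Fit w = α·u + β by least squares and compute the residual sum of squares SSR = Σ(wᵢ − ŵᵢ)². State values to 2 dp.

With design matrix X, XᵀX = [[276, 30]; [30, 6]] and Xᵀw = [237, 15]ᵀ.
det = 276·6 − 30² = 756.
α = (237·6 − 30·15)/756 = 9/7; β = (276·15 − 30·237)/756 = -55/14.
Residuals: -11/14, 9/14, 5/14, -1/14, 1/14, -3/14; SSR = 17/14.

SSR = 1.21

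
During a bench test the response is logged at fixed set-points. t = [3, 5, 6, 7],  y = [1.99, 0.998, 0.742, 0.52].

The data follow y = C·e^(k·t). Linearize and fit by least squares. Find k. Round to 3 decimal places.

Linearized form: ln y = k·t + ln C. From the 4 transformed points,
Over the data: Σt = 21.0000, Σ(t)² = 119.0000, Σln y = -0.2662, Σt·ln y = -4.3135.
Normal system: [[119.0000, 21.0000]; [21.0000, 4]]·[k, ln C]ᵀ = [-4.3135, -0.2662]ᵀ.
Solving (det = 35.0000): k = -0.33325, ln C = 1.68304.

k = -0.333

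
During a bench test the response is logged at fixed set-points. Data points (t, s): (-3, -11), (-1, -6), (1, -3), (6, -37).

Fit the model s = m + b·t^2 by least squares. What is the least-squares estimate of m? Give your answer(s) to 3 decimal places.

Setting ∂/∂m … = 0 gives: 4·m + 47·b = -57;  47·m + 1379·b = -1440.
(Σ1 = 4, Σt^2 = 47, Σt^2·t^2 = 1379, Σs = -57, Σt^2·s = -1440.)
Eliminating b: 1379·(row 1) − 47·(row 2) gives 3307·m = 1379·(-57) − 47·(-1440) = -10923, so m = -10923/3307.
Then b = ((-1440) − 47·(-10923/3307))/1379 = -3081/3307.

m = -3.303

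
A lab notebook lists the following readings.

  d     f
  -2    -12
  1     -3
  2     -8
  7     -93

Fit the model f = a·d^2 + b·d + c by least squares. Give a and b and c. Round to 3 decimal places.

a = -2.000, b = 1.000, c = -2.000

The normal system AᵀA·[a, b, c]ᵀ = Aᵀf is [[2434, 344, 58]; [344, 58, 8]; [58, 8, 4]]·[a, b, c]ᵀ = [-4640, -646, -116]ᵀ.
Solving the 3×3 system (Gaussian elimination) gives a = -2, b = 1, c = -2.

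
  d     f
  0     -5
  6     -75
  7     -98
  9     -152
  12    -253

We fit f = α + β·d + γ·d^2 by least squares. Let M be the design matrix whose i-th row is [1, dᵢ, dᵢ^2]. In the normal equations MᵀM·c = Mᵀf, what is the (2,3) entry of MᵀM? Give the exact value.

3016

Row 2 ↔ basis d, column 3 ↔ basis d^2, so (MᵀM)_{2,3} = Σᵢ (d)·(d^2) = (0)·(0) + (6)·(36) + (7)·(49) + (9)·(81) + (12)·(144) = 3016.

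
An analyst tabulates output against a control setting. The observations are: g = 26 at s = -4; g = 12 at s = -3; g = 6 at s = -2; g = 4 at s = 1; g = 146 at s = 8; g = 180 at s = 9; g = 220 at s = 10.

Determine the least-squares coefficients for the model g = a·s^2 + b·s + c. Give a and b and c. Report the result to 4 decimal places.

Compute the Gram sums: Σs^2·s^2 = 21011, Σs^2·s = 2143, Σs^2 = 275, Σs·s = 275, Σs = 19, Σ1 = 7.
And Σs^2·g = 46476, Σs·g = 4840, Σg = 594.
So XᵀX·[a, b, c]ᵀ = Xᵀg: [[21011, 2143, 275]; [2143, 275, 19]; [275, 19, 7]]·[a, b, c]ᵀ = [46476, 4840, 594]ᵀ.
Row-reducing yields a = 579659/288942, b = 550901/288942, c = 41862/48157.

a = 2.0061, b = 1.9066, c = 0.8693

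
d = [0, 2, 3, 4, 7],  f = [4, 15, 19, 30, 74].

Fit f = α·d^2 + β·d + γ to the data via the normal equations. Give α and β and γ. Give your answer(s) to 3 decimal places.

Forming AᵀA = [[2754, 442, 78]; [442, 78, 16]; [78, 16, 5]] and Aᵀf = [4337, 725, 142]ᵀ gives AᵀA·[α, β, γ]ᵀ = Aᵀf.
Inverting the 3×3 Gram matrix, [α, β, γ]ᵀ = [6001/5224, 9665/5224, 11909/2612]ᵀ.

α = 1.149, β = 1.850, γ = 4.559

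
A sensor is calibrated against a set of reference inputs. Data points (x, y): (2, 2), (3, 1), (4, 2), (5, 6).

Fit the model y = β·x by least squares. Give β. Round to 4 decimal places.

β = 0.8333

The normal equations are: 54·β = 45.
(Σx·x = 54, Σx·y = 45.)
β = 45/54 = 0.833333.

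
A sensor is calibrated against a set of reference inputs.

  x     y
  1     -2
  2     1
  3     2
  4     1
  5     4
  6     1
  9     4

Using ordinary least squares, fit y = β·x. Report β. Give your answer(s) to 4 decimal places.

From the data, Σx·x = 172.
Right-hand side: Σx·y = 72.
MᵀM·[β]ᵀ = Mᵀy becomes [[172]]·[β]ᵀ = [72]ᵀ.
Hence β = 72 / 172 ≈ 0.418605.

β = 0.4186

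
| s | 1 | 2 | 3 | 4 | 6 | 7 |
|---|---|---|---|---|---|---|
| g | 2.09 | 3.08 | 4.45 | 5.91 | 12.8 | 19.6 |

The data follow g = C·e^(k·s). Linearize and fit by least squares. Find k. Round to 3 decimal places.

k = 0.367

Let Y = ln g. Fitting Y = k·s + ln C by least squares:
Σs = 23.0000, Σ(s)² = 115.0000, Σln g = 10.6566, Σs·ln g = 50.6977.
Normal system: [[115.0000, 23.0000]; [23.0000, 6]]·[k, ln C]ᵀ = [50.6977, 10.6566]ᵀ.
Δ = 115.0000·6 − (23.0000)² = 161.0000; k = (50.6977·6 − 23.0000·10.6566)/161.0000 = 0.36698, ln C = (115.0000·10.6566 − 23.0000·50.6977)/161.0000 = 0.36934.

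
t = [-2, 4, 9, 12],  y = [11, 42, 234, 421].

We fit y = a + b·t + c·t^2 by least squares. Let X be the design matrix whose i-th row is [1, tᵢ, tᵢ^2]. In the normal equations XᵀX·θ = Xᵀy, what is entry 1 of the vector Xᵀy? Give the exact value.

708

Entry 1 ↔ basis 1, so (Xᵀy)_{1} = Σᵢ yᵢ = (1)·(11) + (1)·(42) + (1)·(234) + (1)·(421) = 708.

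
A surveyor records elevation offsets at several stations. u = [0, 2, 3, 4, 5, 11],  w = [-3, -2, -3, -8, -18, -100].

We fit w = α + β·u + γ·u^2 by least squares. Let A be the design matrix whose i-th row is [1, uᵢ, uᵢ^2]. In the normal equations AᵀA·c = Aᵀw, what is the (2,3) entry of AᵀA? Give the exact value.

1555

Row 2 ↔ basis u, column 3 ↔ basis u^2, so (AᵀA)_{2,3} = Σᵢ (u)·(u^2) = (0)·(0) + (2)·(4) + (3)·(9) + (4)·(16) + (5)·(25) + (11)·(121) = 1555.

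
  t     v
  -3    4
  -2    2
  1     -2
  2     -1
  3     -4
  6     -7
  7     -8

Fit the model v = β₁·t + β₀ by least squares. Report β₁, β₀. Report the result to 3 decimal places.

Normal-equation sums: Σt·t = 112, Σt = 14, Σ1 = 7.
For Mᵀv: Σt·v = -130, Σv = -16.
So MᵀM·[β₁, β₀]ᵀ = Mᵀv: [[112, 14]; [14, 7]]·[β₁, β₀]ᵀ = [-130, -16]ᵀ.
Eliminating β₀: 7·(row 1) − 14·(row 2) gives 588·β₁ = 7·(-130) − 14·(-16) = -686, so β₁ = -7/6.
Then β₀ = ((-16) − 14·(-7/6))/7 = 1/21.

β₁ = -1.167, β₀ = 0.048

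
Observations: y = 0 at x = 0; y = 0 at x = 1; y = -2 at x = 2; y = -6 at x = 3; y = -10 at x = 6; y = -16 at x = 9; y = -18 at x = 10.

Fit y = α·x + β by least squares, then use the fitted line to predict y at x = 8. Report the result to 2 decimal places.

The normal equations are: 231·α + 31·β = -406;  31·α + 7·β = -52.
Eliminating β: 7·(row 1) − 31·(row 2) gives 656·α = 7·(-406) − 31·(-52) = -1230, so α = -15/8.
Then β = ((-52) − 31·(-15/8))/7 = 7/8.
At x = 8: ŷ = (-15/8)·(8) + (7/8)·(1) = -113/8.

ŷ = -14.13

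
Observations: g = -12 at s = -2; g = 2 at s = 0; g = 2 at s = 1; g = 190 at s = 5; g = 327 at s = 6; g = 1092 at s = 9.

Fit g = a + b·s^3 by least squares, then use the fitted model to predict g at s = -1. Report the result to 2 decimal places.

ĝ = 0.15

The normal equations are: 6·a + 1063·b = 1601;  1063·a + 593787·b = 890548.
(Σ1 = 6, Σs^3 = 1063, Σs^3·s^3 = 593787, Σg = 1601, Σs^3·g = 890548.)
Determinant 6·593787 − 1063² = 2432753.
a = (1601·593787 − 1063·890548)/2432753 = 4000463/2432753; b = (6·890548 − 1063·1601)/2432753 = 3641425/2432753.
At s = -1: ĝ = (4000463/2432753)·(1) + (3641425/2432753)·(-1) = 359038/2432753.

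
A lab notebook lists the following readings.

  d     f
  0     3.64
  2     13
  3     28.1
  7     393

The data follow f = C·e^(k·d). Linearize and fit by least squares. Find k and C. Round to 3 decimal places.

k = 0.671, C = 3.588

Linearized form: ln f = k·d + ln C. From the 4 transformed points,
AᵀA = [[62.0000, 12.0000]; [12.0000, 4]], rhs = [56.9539, 13.1665]ᵀ  (here Σd = 12.0000, Σ(d)² = 62.0000, Σln f = 13.1665, Σd·ln f = 56.9539).
Slope k = (n·Σd·ln f − Σd·Σln f)/(n·Σ(d)² − (Σd)²) = (4·56.9539 − 12.0000·13.1665)/104.0000 = 0.67132; ln C = (Σln f − k·Σd)/n = 1.27767, so C = exp(1.27767) = 3.58825.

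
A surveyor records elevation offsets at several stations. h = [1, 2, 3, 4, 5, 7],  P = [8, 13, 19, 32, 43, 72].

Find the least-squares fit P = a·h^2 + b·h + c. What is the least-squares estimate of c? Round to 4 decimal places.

c = 3.8000

From the data, Σh^2·h^2 = 3380, Σh^2·h = 568, Σh^2 = 104, Σh·h = 104, Σh = 22, Σ1 = 6.
Moment sums: Σh^2·P = 5346, Σh·P = 938, ΣP = 187.
AᵀA·[a, b, c]ᵀ = AᵀP becomes [[3380, 568, 104]; [568, 104, 22]; [104, 22, 6]]·[a, b, c]ᵀ = [5346, 938, 187]ᵀ.
Inverting the 3×3 Gram matrix, [a, b, c]ᵀ = [43/42, 551/210, 19/5]ᵀ.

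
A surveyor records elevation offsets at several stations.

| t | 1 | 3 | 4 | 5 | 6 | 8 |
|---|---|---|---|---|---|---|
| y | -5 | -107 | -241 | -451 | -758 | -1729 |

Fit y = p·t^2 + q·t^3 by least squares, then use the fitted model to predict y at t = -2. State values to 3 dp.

From the data, Σt^2·t^2 = 6355, Σt^2·t^3 = 44937, Σt^3·t^3 = 329251.
Moment sums: Σt^2·y = -154043, Σt^3·y = -1123669.
Δ = 6355·329251 − 44937² = 73056136.
p = ((-154043)·329251 − 44937·(-1123669))/73056136 = -56124485/18264034; q = (6355·(-1123669) − 44937·(-154043))/73056136 = -54671551/18264034.
At t = -2: ŷ = (-56124485/18264034)·(4) + (-54671551/18264034)·(-8) = 106437234/9132017.

ŷ = 11.655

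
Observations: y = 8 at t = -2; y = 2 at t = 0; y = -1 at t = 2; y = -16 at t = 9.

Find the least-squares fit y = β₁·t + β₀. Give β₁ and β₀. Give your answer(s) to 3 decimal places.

β₁ = -2.127, β₀ = 3.036

Forming XᵀX = [[89, 9]; [9, 4]] and Xᵀy = [-162, -7]ᵀ gives XᵀX·[β₁, β₀]ᵀ = Xᵀy.
Δ = 89·4 − 9² = 275.
β₁ = ((-162)·4 − 9·(-7))/275 = -117/55; β₀ = (89·(-7) − 9·(-162))/275 = 167/55.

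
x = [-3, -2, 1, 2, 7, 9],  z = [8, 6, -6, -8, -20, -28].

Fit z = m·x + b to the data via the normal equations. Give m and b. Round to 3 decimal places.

m = -2.931, b = -1.162

Setting ∂/∂m … = 0 gives: 148·m + 14·b = -450;  14·m + 6·b = -48.
Determinant 148·6 − 14² = 692.
m = ((-450)·6 − 14·(-48))/692 = -507/173; b = (148·(-48) − 14·(-450))/692 = -201/173.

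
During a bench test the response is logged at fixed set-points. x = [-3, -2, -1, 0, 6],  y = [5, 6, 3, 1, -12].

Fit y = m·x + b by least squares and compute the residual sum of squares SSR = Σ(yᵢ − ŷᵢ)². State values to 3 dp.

SSR = 5.120

Compute the Gram sums: Σx·x = 50, Σx = 0, Σ1 = 5.
Moment sums: Σx·y = -102, Σy = 3.
Δ = 50·5 − 0² = 250.
m = ((-102)·5 − 0·3)/250 = -51/25; b = (50·3 − 0·(-102))/250 = 3/5.
Residuals: -43/25, 33/25, 9/25, 2/5, -9/25; SSR = 128/25.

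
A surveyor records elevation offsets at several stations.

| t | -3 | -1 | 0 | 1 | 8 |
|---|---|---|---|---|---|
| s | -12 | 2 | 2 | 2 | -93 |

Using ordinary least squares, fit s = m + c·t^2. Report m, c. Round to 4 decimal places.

m = 2.6509, c = -1.4967

The normal system XᵀX·[m, c]ᵀ = Xᵀs is [[5, 75]; [75, 4179]]·[m, c]ᵀ = [-99, -6056]ᵀ.
Eliminating c: 4179·(row 1) − 75·(row 2) gives 15270·m = 4179·(-99) − 75·(-6056) = 40479, so m = 13493/5090.
Then c = ((-6056) − 75·(13493/5090))/4179 = -4571/3054.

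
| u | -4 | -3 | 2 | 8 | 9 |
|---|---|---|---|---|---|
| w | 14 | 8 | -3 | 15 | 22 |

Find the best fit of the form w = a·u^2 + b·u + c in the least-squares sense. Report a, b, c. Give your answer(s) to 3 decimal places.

a = 0.491, b = -1.833, c = -1.500

With design matrix A, AᵀA = [[11010, 1158, 174]; [1158, 174, 12]; [174, 12, 5]] and Aᵀw = [3026, 232, 56]ᵀ.
Inverting the 3×3 Gram matrix, [a, b, c]ᵀ = [11687/23784, -43607/23784, -5945/3964]ᵀ.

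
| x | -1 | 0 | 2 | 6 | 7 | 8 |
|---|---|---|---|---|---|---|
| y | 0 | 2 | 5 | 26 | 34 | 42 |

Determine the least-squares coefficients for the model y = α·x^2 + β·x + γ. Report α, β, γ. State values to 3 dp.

α = 0.492, β = 1.194, γ = 1.150

MᵀM·[α, β, γ]ᵀ = Mᵀy reads: 7810·α + 1078·β + 154·γ = 5310;  1078·α + 154·β + 22·γ = 740;  154·α + 22·β + 6·γ = 109.
Row-reducing yields α = 65/132, β = 197/165, γ = 23/20.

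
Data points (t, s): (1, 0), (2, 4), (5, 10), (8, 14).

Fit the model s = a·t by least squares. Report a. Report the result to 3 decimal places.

MᵀM·[a]ᵀ = Mᵀs reads: 94·a = 170.
a = 170/94 = 1.80851.

a = 1.809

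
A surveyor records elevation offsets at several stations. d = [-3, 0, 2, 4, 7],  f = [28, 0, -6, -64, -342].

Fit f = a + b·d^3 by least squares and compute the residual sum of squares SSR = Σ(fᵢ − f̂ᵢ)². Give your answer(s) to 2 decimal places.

SSR = 2.79

From the data, Σ1 = 5, Σd^3 = 388, Σd^3·d^3 = 122538.
And Σf = -384, Σd^3·f = -122206.
Normal equations: [[5, 388]; [388, 122538]]·[a, b]ᵀ = [-384, -122206]ᵀ.
det = 5·122538 − 388² = 462146.
a = ((-384)·122538 − 388·(-122206))/462146 = 180668/231073; b = (5·(-122206) − 388·(-384))/462146 = -231019/231073.
Residuals: 51863/231073, -180668/231073, 281046/231073, -184124/231073, 31883/231073; SSR = 645838/231073.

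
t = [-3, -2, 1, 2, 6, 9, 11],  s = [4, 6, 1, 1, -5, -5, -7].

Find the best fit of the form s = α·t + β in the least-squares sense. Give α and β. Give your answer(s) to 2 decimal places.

α = -0.90, β = 2.36

With design matrix A, AᵀA = [[256, 24]; [24, 7]] and Aᵀs = [-173, -5]ᵀ.
det = 256·7 − 24² = 1216.
α = ((-173)·7 − 24·(-5))/1216 = -1091/1216; β = (256·(-5) − 24·(-173))/1216 = 359/152.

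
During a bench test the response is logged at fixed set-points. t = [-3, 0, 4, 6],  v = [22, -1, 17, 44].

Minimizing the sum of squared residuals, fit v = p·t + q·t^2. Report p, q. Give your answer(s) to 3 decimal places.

The normal system XᵀX·[p, q]ᵀ = Xᵀv is [[61, 253]; [253, 1633]]·[p, q]ᵀ = [266, 2054]ᵀ.
Δ = 61·1633 − 253² = 35604.
p = (266·1633 − 253·2054)/35604 = -103/43; q = (61·2054 − 253·266)/35604 = 1611/989.

p = -2.395, q = 1.629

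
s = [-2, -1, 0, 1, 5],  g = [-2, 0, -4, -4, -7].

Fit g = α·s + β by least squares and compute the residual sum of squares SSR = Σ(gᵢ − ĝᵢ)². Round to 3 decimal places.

Forming MᵀM = [[31, 3]; [3, 5]] and Mᵀg = [-35, -17]ᵀ gives MᵀM·[α, β]ᵀ = Mᵀg.
det = 31·5 − 3² = 146.
α = ((-35)·5 − 3·(-17))/146 = -62/73; β = (31·(-17) − 3·(-35))/146 = -211/73.
Residuals: -59/73, 149/73, -81/73, -19/73, 10/73; SSR = 448/73.

SSR = 6.137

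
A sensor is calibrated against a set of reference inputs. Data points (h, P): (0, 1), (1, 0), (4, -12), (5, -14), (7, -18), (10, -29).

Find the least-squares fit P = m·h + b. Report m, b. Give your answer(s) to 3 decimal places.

Entries of XᵀX: Σh·h = 191, Σh = 27, Σ1 = 6.
Right-hand side: Σh·P = -534, ΣP = -72.
XᵀX·[m, b]ᵀ = XᵀP becomes [[191, 27]; [27, 6]]·[m, b]ᵀ = [-534, -72]ᵀ.
det = 191·6 − 27² = 417.
m = ((-534)·6 − 27·(-72))/417 = -420/139; b = (191·(-72) − 27·(-534))/417 = 222/139.

m = -3.022, b = 1.597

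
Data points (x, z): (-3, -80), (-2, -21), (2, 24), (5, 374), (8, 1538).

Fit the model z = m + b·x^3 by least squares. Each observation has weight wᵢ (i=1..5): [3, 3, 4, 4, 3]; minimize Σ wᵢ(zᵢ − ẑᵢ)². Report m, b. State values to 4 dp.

Sums needed: Σwᵢ·1 = 17, Σwᵢ·x^3 = 1963, Σwᵢ·x^3·x^3 = 851567.
And Σwᵢ·z = 5903, Σwᵢ·x^3·z = 2557120.
AᵀWA·[m, b]ᵀ = AᵀWz becomes [[17, 1963]; [1963, 851567]]·[m, b]ᵀ = [5903, 2557120]ᵀ.
Eliminating b: 851567·(row 1) − 1963·(row 2) gives 10623270·m = 851567·5903 − 1963·2557120 = 7173441, so m = 2391147/3541090.
Then b = (2557120 − 1963·(2391147/3541090))/851567 = 10627817/3541090.

m = 0.6753, b = 3.0013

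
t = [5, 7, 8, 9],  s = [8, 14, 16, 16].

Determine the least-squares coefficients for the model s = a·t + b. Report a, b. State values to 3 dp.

a = 2.114, b = -1.829

With design matrix M, MᵀM = [[219, 29]; [29, 4]] and Mᵀs = [410, 54]ᵀ.
det = 219·4 − 29² = 35.
a = (410·4 − 29·54)/35 = 74/35; b = (219·54 − 29·410)/35 = -64/35.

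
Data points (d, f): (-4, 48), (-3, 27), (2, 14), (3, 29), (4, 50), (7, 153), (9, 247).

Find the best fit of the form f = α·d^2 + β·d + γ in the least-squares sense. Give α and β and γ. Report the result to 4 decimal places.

α = 3.0064, β = 0.3702, γ = 1.1658

Sums needed: Σd^2·d^2 = 9652, Σd^2·d = 1080, Σd^2 = 184, Σd·d = 184, Σd = 18, Σ1 = 7.
And Σd^2·f = 29632, Σd·f = 3336, Σf = 568.
MᵀM·[α, β, γ]ᵀ = Mᵀf becomes [[9652, 1080, 184]; [1080, 184, 18]; [184, 18, 7]]·[α, β, γ]ᵀ = [29632, 3336, 568]ᵀ.
Inverting the 3×3 Gram matrix, [α, β, γ]ᵀ = [129284/43003, 15918/43003, 50132/43003]ᵀ.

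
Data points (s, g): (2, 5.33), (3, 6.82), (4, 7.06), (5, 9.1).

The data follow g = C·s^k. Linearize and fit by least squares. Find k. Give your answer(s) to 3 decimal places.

Taking logs, ln g = k·ln s + ln C, so regress ln g on ln s.
XᵀX = [[6.1995, 4.7875]; [4.7875, 4]], rhs = [9.5326, 7.7559]ᵀ  (here Σln s = 4.7875, Σ(ln s)² = 6.1995, Σln g = 7.7559, Σln s·ln g = 9.5326).
Δ = 6.1995·4 − (4.7875)² = 1.8779; k = (9.5326·4 − 4.7875·7.7559)/1.8779 = 0.53189, ln C = (6.1995·7.7559 − 4.7875·9.5326)/1.8779 = 1.30238.

k = 0.532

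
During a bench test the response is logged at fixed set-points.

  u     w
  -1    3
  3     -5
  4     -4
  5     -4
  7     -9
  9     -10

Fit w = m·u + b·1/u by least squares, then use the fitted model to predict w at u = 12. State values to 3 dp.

With design matrix M, MᵀM = [[181, 6]; [6, 1978729/1587600]] and Mᵀw = [-207, -2792/315]ᵀ.
Eliminating b: (1978729/1587600)·(row 1) − 6·(row 2) gives (300996349/1587600)·m = (1978729/1587600)·(-207) − 6·(-2792/315) = -36129647/176400, so m = -325166823/300996349.
Then b = ((-2792/315) − 6·(-325166823/300996349))/(1978729/1587600) = -575174880/300996349.
At u = 12: ŵ = (-325166823/300996349)·(12) + (-575174880/300996349)·(1/12) = -3949933116/300996349.

ŵ = -13.123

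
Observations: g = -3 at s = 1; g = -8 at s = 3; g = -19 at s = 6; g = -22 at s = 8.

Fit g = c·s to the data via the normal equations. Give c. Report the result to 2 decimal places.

c = -2.88

Entries of XᵀX: Σs·s = 110.
And Σs·g = -317.
XᵀX·[c]ᵀ = Xᵀg becomes [[110]]·[c]ᵀ = [-317]ᵀ.
c = (-317)/110 = -2.88182.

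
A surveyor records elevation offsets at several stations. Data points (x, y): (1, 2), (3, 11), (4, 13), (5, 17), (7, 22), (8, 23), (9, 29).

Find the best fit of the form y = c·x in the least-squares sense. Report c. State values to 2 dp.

Normal-equation sums: Σx·x = 245.
Moment sums: Σx·y = 771.
Normal equations: [[245]]·[c]ᵀ = [771]ᵀ.
Hence c = 771 / 245 ≈ 3.14694.

c = 3.15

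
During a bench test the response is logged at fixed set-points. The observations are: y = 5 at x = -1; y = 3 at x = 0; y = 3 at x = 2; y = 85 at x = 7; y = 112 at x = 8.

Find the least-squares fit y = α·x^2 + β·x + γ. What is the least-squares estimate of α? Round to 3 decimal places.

From the data, Σx^2·x^2 = 6514, Σx^2·x = 862, Σx^2 = 118, Σx·x = 118, Σx = 16, Σ1 = 5.
Moment sums: Σx^2·y = 11350, Σx·y = 1492, Σy = 208.
MᵀM·[α, β, γ]ᵀ = Mᵀy becomes [[6514, 862, 118]; [862, 118, 16]; [118, 16, 5]]·[α, β, γ]ᵀ = [11350, 1492, 208]ᵀ.
Row-reducing yields α = 1135/548, β = -1451/548, γ = 327/274.

α = 2.071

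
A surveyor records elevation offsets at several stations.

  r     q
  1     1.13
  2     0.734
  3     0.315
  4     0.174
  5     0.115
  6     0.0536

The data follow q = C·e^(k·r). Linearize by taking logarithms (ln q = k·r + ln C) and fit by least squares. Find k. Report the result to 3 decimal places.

Taking logs, ln q = k·r + ln C, so regress ln q on r.
Σr = 21.0000, Σ(r)² = 91.0000, Σln q = -8.1799, Σr·ln q = -39.3280.
Equations: 91.0000·k + 21.0000·ln C = -39.3280;  21.0000·k + 6·ln C = -8.1799.
Δ = 91.0000·6 − (21.0000)² = 105.0000; k = (-39.3280·6 − 21.0000·-8.1799)/105.0000 = -0.61132, ln C = (91.0000·-8.1799 − 21.0000·-39.3280)/105.0000 = 0.77631.

k = -0.611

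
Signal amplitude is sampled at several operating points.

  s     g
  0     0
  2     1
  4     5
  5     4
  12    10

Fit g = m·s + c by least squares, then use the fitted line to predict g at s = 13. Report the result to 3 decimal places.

The normal equations are: 189·m + 23·c = 162;  23·m + 5·c = 20.
(Σs·s = 189, Σs = 23, Σ1 = 5, Σs·g = 162, Σg = 20.)
Δ = 189·5 − 23² = 416.
m = (162·5 − 23·20)/416 = 175/208; c = (189·20 − 23·162)/416 = 27/208.
At s = 13: ĝ = (175/208)·(13) + (27/208)·(1) = 1151/104.

ĝ = 11.067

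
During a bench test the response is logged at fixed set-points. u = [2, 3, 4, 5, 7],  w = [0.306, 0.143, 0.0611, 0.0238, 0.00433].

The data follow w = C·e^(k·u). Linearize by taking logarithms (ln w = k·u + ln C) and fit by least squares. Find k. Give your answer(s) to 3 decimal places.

With ln wᵢ as the transformed response and uᵢ as the regressor:
Σu = 21.0000, Σ(u)² = 103.0000, Σln w = -15.1046, Σu·ln w = -76.1697.
Equations: 103.0000·k + 21.0000·ln C = -76.1697;  21.0000·k + 5·ln C = -15.1046.
Slope k = (n·Σu·ln w − Σu·Σln w)/(n·Σ(u)² − (Σu)²) = (5·-76.1697 − 21.0000·-15.1046)/74.0000 = -0.86017; ln C = (Σln w − k·Σu)/n = 0.59178.

k = -0.860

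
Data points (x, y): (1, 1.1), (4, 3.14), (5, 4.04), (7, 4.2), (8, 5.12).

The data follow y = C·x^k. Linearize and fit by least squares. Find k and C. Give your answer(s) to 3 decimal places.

Let Y = ln y. Fitting Y = k·ln x + ln C by least squares:
Σln x = 7.0211, Σ(ln x)² = 12.6227, Σln y = 5.7040, Σln x·ln y = 10.0220.
Equations: 12.6227·k + 7.0211·ln C = 10.0220;  7.0211·k + 5·ln C = 5.7040.
Slope k = (n·Σln x·ln y − Σln x·Σln y)/(n·Σ(ln x)² − (Σln x)²) = (5·10.0220 − 7.0211·5.7040)/13.8181 = 0.72815; ln C = (Σln y − k·Σln x)/n = 0.11833, so C = exp(0.11833) = 1.12562.

k = 0.728, C = 1.126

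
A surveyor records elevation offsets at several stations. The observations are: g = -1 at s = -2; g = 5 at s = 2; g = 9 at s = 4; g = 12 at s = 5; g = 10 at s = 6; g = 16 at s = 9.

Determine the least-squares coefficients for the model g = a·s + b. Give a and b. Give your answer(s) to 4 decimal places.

Setting ∂/∂a … = 0 gives: 166·a + 24·b = 312;  24·a + 6·b = 51.
(Σs·s = 166, Σs = 24, Σ1 = 6, Σs·g = 312, Σg = 51.)
Δ = 166·6 − 24² = 420.
a = (312·6 − 24·51)/420 = 54/35; b = (166·51 − 24·312)/420 = 163/70.

a = 1.5429, b = 2.3286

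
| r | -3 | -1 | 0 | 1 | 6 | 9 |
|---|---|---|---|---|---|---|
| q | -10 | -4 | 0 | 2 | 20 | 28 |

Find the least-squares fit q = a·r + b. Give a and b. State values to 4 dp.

With design matrix X, XᵀX = [[128, 12]; [12, 6]] and Xᵀq = [408, 36]ᵀ.
Eliminating b: 6·(row 1) − 12·(row 2) gives 624·a = 6·408 − 12·36 = 2016, so a = 42/13.
Then b = (36 − 12·(42/13))/6 = -6/13.

a = 3.2308, b = -0.4615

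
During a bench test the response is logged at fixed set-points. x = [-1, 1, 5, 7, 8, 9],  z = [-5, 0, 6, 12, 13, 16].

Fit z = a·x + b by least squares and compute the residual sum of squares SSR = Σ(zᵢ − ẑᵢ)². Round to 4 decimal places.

From the data, Σx·x = 221, Σx = 29, Σ1 = 6.
For Aᵀz: Σx·z = 367, Σz = 42.
Normal equations: [[221, 29]; [29, 6]]·[a, b]ᵀ = [367, 42]ᵀ.
Δ = 221·6 − 29² = 485.
a = (367·6 − 29·42)/485 = 984/485; b = (221·42 − 29·367)/485 = -1361/485.
Residuals: -16/97, 377/485, -649/485, 293/485, -206/485, 53/97; SSR = 1584/485.

SSR = 3.2660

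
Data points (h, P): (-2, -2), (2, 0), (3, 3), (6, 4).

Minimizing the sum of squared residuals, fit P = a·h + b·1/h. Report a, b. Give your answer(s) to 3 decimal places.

Entries of XᵀX: Σh·h = 53, Σh·1/h = 4, Σ1/h·1/h = 23/36.
Moment sums: Σh·P = 37, Σ1/h·P = 8/3.
So XᵀX·[a, b]ᵀ = XᵀP: [[53, 4]; [4, 23/36]]·[a, b]ᵀ = [37, 8/3]ᵀ.
det = 53·(23/36) − 4² = 643/36.
a = (37·(23/36) − 4·(8/3))/(643/36) = 467/643; b = (53·(8/3) − 4·37)/(643/36) = -240/643.

a = 0.726, b = -0.373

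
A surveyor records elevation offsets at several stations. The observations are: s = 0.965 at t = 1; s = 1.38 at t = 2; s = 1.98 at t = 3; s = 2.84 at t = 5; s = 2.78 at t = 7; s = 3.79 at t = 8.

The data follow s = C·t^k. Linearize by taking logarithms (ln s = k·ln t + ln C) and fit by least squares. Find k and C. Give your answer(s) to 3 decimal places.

Taking logs, ln s = k·ln t + ln C, so regress ln s on ln t.
Sums: Σln t = 7.4265, Σ(ln t)² = 12.3883, Σln s = 4.3682, Σln t·ln s = 7.4138.
Normal system: [[12.3883, 7.4265]; [7.4265, 6]]·[k, ln C]ᵀ = [7.4138, 4.3682]ᵀ.
Δ = 12.3883·6 − (7.4265)² = 19.1764; k = (7.4138·6 − 7.4265·4.3682)/19.1764 = 0.62798, ln C = (12.3883·4.3682 − 7.4265·7.4138)/19.1764 = -0.04926, so C = exp(-0.04926) = 0.95193.

k = 0.628, C = 0.952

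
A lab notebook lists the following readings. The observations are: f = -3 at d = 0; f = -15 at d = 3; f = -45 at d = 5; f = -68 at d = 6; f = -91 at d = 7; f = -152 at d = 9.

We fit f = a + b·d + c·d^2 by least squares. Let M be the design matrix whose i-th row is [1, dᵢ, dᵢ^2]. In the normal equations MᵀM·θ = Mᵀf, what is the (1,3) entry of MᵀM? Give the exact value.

Row 1 ↔ basis 1, column 3 ↔ basis d^2, so (MᵀM)_{1,3} = Σᵢ d^2 = (1)·(0) + (1)·(9) + (1)·(25) + (1)·(36) + (1)·(49) + (1)·(81) = 200.

200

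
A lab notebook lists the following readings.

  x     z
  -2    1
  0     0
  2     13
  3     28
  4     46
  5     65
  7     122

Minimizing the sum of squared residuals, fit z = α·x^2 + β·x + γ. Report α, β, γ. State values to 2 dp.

α = 2.04, β = 3.21, γ = -0.54

MᵀM·[α, β, γ]ᵀ = Mᵀz reads: 3395·α + 559·β + 107·γ = 8647;  559·α + 107·β + 19·γ = 1471;  107·α + 19·β + 7·γ = 275.
(Σx^2·x^2 = 3395, Σx^2·x = 559, Σx^2 = 107, Σx·x = 107, Σx = 19, Σ1 = 7, Σx^2·z = 8647, Σx·z = 1471, Σz = 275.)
Inverting the 3×3 Gram matrix, [α, β, γ]ᵀ = [22616/11109, 35636/11109, -87/161]ᵀ.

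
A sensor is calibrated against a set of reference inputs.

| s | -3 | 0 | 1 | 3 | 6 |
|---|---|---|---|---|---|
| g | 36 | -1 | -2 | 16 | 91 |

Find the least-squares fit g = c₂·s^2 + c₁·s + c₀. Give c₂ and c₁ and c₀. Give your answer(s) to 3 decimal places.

The normal equations are: 1459·c₂ + 217·c₁ + 55·c₀ = 3742;  217·c₂ + 55·c₁ + 7·c₀ = 484;  55·c₂ + 7·c₁ + 5·c₀ = 140.
(Σs^2·s^2 = 1459, Σs^2·s = 217, Σs^2 = 55, Σs·s = 55, Σs = 7, Σ1 = 5, Σs^2·g = 3742, Σs·g = 484, Σg = 140.)
Inverting the 3×3 Gram matrix, [c₂, c₁, c₀]ᵀ = [24671/7917, -3710/1131, -4449/2639]ᵀ.

c₂ = 3.116, c₁ = -3.280, c₀ = -1.686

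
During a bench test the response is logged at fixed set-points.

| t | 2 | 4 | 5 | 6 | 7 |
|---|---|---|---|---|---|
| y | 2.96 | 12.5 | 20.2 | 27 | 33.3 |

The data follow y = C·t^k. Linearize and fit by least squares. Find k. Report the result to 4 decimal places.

Linearized form: ln y = k·ln t + ln C. From the 5 transformed points,
AᵀA = [[11.9895, 7.4265]; [7.4265, 5]], rhs = [21.8179, 13.4180]ᵀ  (here Σln t = 7.4265, Σ(ln t)² = 11.9895, Σln y = 13.4180, Σln t·ln y = 21.8179).
Solving (det = 4.7940): k = 1.96916, ln C = -0.24121.

k = 1.9692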